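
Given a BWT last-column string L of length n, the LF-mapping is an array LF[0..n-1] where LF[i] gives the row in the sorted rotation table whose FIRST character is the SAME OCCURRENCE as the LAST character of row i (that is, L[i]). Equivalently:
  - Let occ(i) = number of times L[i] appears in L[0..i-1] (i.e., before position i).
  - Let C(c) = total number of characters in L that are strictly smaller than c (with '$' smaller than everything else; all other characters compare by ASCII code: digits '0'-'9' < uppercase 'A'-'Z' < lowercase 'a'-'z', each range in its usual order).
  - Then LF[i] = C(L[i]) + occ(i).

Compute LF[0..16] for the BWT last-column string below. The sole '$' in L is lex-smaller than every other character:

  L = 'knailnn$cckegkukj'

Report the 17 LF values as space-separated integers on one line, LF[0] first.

Answer: 8 13 1 6 12 14 15 0 2 3 9 4 5 10 16 11 7

Derivation:
Char counts: '$':1, 'a':1, 'c':2, 'e':1, 'g':1, 'i':1, 'j':1, 'k':4, 'l':1, 'n':3, 'u':1
C (first-col start): C('$')=0, C('a')=1, C('c')=2, C('e')=4, C('g')=5, C('i')=6, C('j')=7, C('k')=8, C('l')=12, C('n')=13, C('u')=16
L[0]='k': occ=0, LF[0]=C('k')+0=8+0=8
L[1]='n': occ=0, LF[1]=C('n')+0=13+0=13
L[2]='a': occ=0, LF[2]=C('a')+0=1+0=1
L[3]='i': occ=0, LF[3]=C('i')+0=6+0=6
L[4]='l': occ=0, LF[4]=C('l')+0=12+0=12
L[5]='n': occ=1, LF[5]=C('n')+1=13+1=14
L[6]='n': occ=2, LF[6]=C('n')+2=13+2=15
L[7]='$': occ=0, LF[7]=C('$')+0=0+0=0
L[8]='c': occ=0, LF[8]=C('c')+0=2+0=2
L[9]='c': occ=1, LF[9]=C('c')+1=2+1=3
L[10]='k': occ=1, LF[10]=C('k')+1=8+1=9
L[11]='e': occ=0, LF[11]=C('e')+0=4+0=4
L[12]='g': occ=0, LF[12]=C('g')+0=5+0=5
L[13]='k': occ=2, LF[13]=C('k')+2=8+2=10
L[14]='u': occ=0, LF[14]=C('u')+0=16+0=16
L[15]='k': occ=3, LF[15]=C('k')+3=8+3=11
L[16]='j': occ=0, LF[16]=C('j')+0=7+0=7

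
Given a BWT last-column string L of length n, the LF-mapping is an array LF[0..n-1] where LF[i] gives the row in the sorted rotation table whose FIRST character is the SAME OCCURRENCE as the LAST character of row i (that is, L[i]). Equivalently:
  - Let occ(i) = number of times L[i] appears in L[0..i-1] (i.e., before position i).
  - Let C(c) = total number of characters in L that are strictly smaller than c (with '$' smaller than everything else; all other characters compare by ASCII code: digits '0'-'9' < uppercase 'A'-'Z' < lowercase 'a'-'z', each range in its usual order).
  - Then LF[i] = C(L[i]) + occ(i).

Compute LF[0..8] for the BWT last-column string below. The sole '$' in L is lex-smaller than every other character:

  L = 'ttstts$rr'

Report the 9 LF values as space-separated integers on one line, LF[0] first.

Char counts: '$':1, 'r':2, 's':2, 't':4
C (first-col start): C('$')=0, C('r')=1, C('s')=3, C('t')=5
L[0]='t': occ=0, LF[0]=C('t')+0=5+0=5
L[1]='t': occ=1, LF[1]=C('t')+1=5+1=6
L[2]='s': occ=0, LF[2]=C('s')+0=3+0=3
L[3]='t': occ=2, LF[3]=C('t')+2=5+2=7
L[4]='t': occ=3, LF[4]=C('t')+3=5+3=8
L[5]='s': occ=1, LF[5]=C('s')+1=3+1=4
L[6]='$': occ=0, LF[6]=C('$')+0=0+0=0
L[7]='r': occ=0, LF[7]=C('r')+0=1+0=1
L[8]='r': occ=1, LF[8]=C('r')+1=1+1=2

Answer: 5 6 3 7 8 4 0 1 2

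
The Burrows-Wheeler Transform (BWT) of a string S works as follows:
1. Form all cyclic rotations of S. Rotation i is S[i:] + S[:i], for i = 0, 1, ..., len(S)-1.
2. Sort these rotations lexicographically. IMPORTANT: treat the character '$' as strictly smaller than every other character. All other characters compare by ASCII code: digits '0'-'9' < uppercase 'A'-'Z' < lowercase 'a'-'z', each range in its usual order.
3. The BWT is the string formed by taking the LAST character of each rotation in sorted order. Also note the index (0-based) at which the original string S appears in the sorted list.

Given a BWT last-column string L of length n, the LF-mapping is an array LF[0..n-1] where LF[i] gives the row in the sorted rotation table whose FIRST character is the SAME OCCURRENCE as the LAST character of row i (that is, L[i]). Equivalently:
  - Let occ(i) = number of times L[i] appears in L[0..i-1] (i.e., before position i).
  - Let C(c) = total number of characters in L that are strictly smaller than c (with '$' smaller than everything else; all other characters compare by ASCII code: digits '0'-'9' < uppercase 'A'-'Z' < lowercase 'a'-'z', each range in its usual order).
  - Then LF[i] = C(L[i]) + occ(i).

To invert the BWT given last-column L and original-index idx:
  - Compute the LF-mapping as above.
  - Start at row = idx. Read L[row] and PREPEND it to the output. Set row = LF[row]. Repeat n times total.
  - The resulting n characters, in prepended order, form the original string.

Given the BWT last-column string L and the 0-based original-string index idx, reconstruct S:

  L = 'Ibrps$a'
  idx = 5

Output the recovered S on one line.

LF mapping: 1 3 5 4 6 0 2
Walk LF starting at row 5, prepending L[row]:
  step 1: row=5, L[5]='$', prepend. Next row=LF[5]=0
  step 2: row=0, L[0]='I', prepend. Next row=LF[0]=1
  step 3: row=1, L[1]='b', prepend. Next row=LF[1]=3
  step 4: row=3, L[3]='p', prepend. Next row=LF[3]=4
  step 5: row=4, L[4]='s', prepend. Next row=LF[4]=6
  step 6: row=6, L[6]='a', prepend. Next row=LF[6]=2
  step 7: row=2, L[2]='r', prepend. Next row=LF[2]=5
Reversed output: raspbI$

Answer: raspbI$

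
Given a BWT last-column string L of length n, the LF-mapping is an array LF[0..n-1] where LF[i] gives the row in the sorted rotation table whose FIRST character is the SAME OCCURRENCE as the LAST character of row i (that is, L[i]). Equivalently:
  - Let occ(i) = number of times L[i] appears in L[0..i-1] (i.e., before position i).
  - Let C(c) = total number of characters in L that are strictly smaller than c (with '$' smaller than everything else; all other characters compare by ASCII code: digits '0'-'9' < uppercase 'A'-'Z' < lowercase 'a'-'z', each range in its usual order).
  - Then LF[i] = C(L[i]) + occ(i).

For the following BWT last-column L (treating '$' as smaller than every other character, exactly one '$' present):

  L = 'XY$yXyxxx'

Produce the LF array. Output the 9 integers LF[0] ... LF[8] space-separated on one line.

Char counts: '$':1, 'X':2, 'Y':1, 'x':3, 'y':2
C (first-col start): C('$')=0, C('X')=1, C('Y')=3, C('x')=4, C('y')=7
L[0]='X': occ=0, LF[0]=C('X')+0=1+0=1
L[1]='Y': occ=0, LF[1]=C('Y')+0=3+0=3
L[2]='$': occ=0, LF[2]=C('$')+0=0+0=0
L[3]='y': occ=0, LF[3]=C('y')+0=7+0=7
L[4]='X': occ=1, LF[4]=C('X')+1=1+1=2
L[5]='y': occ=1, LF[5]=C('y')+1=7+1=8
L[6]='x': occ=0, LF[6]=C('x')+0=4+0=4
L[7]='x': occ=1, LF[7]=C('x')+1=4+1=5
L[8]='x': occ=2, LF[8]=C('x')+2=4+2=6

Answer: 1 3 0 7 2 8 4 5 6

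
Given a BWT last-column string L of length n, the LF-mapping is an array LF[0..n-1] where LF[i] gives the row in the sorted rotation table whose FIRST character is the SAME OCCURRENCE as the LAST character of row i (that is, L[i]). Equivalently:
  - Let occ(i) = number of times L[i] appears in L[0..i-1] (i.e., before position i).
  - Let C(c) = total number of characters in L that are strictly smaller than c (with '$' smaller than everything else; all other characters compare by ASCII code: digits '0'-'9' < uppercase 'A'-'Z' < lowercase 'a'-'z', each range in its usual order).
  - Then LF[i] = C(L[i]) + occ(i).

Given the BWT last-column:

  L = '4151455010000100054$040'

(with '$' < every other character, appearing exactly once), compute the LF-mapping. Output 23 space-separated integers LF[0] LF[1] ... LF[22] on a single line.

Char counts: '$':1, '0':10, '1':4, '4':4, '5':4
C (first-col start): C('$')=0, C('0')=1, C('1')=11, C('4')=15, C('5')=19
L[0]='4': occ=0, LF[0]=C('4')+0=15+0=15
L[1]='1': occ=0, LF[1]=C('1')+0=11+0=11
L[2]='5': occ=0, LF[2]=C('5')+0=19+0=19
L[3]='1': occ=1, LF[3]=C('1')+1=11+1=12
L[4]='4': occ=1, LF[4]=C('4')+1=15+1=16
L[5]='5': occ=1, LF[5]=C('5')+1=19+1=20
L[6]='5': occ=2, LF[6]=C('5')+2=19+2=21
L[7]='0': occ=0, LF[7]=C('0')+0=1+0=1
L[8]='1': occ=2, LF[8]=C('1')+2=11+2=13
L[9]='0': occ=1, LF[9]=C('0')+1=1+1=2
L[10]='0': occ=2, LF[10]=C('0')+2=1+2=3
L[11]='0': occ=3, LF[11]=C('0')+3=1+3=4
L[12]='0': occ=4, LF[12]=C('0')+4=1+4=5
L[13]='1': occ=3, LF[13]=C('1')+3=11+3=14
L[14]='0': occ=5, LF[14]=C('0')+5=1+5=6
L[15]='0': occ=6, LF[15]=C('0')+6=1+6=7
L[16]='0': occ=7, LF[16]=C('0')+7=1+7=8
L[17]='5': occ=3, LF[17]=C('5')+3=19+3=22
L[18]='4': occ=2, LF[18]=C('4')+2=15+2=17
L[19]='$': occ=0, LF[19]=C('$')+0=0+0=0
L[20]='0': occ=8, LF[20]=C('0')+8=1+8=9
L[21]='4': occ=3, LF[21]=C('4')+3=15+3=18
L[22]='0': occ=9, LF[22]=C('0')+9=1+9=10

Answer: 15 11 19 12 16 20 21 1 13 2 3 4 5 14 6 7 8 22 17 0 9 18 10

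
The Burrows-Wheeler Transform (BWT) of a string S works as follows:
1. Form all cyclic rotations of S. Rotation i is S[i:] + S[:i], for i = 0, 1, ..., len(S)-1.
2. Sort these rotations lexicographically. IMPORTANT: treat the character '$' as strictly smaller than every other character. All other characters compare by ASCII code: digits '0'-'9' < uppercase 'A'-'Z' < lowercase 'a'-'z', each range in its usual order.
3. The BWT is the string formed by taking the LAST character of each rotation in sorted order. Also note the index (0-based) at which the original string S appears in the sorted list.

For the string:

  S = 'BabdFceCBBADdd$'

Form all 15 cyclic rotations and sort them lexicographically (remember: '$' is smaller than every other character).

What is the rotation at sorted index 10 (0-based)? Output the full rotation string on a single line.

Answer: ceCBBADdd$BabdF

Derivation:
All 15 rotations (rotation i = S[i:]+S[:i]):
  rot[0] = BabdFceCBBADdd$
  rot[1] = abdFceCBBADdd$B
  rot[2] = bdFceCBBADdd$Ba
  rot[3] = dFceCBBADdd$Bab
  rot[4] = FceCBBADdd$Babd
  rot[5] = ceCBBADdd$BabdF
  rot[6] = eCBBADdd$BabdFc
  rot[7] = CBBADdd$BabdFce
  rot[8] = BBADdd$BabdFceC
  rot[9] = BADdd$BabdFceCB
  rot[10] = ADdd$BabdFceCBB
  rot[11] = Ddd$BabdFceCBBA
  rot[12] = dd$BabdFceCBBAD
  rot[13] = d$BabdFceCBBADd
  rot[14] = $BabdFceCBBADdd
Sorted (with $ < everything):
  sorted[0] = $BabdFceCBBADdd
  sorted[1] = ADdd$BabdFceCBB
  sorted[2] = BADdd$BabdFceCB
  sorted[3] = BBADdd$BabdFceC
  sorted[4] = BabdFceCBBADdd$
  sorted[5] = CBBADdd$BabdFce
  sorted[6] = Ddd$BabdFceCBBA
  sorted[7] = FceCBBADdd$Babd
  sorted[8] = abdFceCBBADdd$B
  sorted[9] = bdFceCBBADdd$Ba
  sorted[10] = ceCBBADdd$BabdF
  sorted[11] = d$BabdFceCBBADd
  sorted[12] = dFceCBBADdd$Bab
  sorted[13] = dd$BabdFceCBBAD
  sorted[14] = eCBBADdd$BabdFc
sorted[10] = ceCBBADdd$BabdF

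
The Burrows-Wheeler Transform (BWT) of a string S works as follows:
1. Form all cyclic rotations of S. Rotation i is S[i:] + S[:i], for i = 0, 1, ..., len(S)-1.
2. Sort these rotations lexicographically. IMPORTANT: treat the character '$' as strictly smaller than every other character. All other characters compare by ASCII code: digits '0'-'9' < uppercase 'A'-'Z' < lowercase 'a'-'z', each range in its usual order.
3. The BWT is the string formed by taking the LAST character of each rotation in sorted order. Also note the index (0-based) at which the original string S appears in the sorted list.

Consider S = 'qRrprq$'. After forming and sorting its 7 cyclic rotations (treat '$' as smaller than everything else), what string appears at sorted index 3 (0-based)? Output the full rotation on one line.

Answer: q$qRrpr

Derivation:
All 7 rotations (rotation i = S[i:]+S[:i]):
  rot[0] = qRrprq$
  rot[1] = Rrprq$q
  rot[2] = rprq$qR
  rot[3] = prq$qRr
  rot[4] = rq$qRrp
  rot[5] = q$qRrpr
  rot[6] = $qRrprq
Sorted (with $ < everything):
  sorted[0] = $qRrprq
  sorted[1] = Rrprq$q
  sorted[2] = prq$qRr
  sorted[3] = q$qRrpr
  sorted[4] = qRrprq$
  sorted[5] = rprq$qR
  sorted[6] = rq$qRrp
sorted[3] = q$qRrpr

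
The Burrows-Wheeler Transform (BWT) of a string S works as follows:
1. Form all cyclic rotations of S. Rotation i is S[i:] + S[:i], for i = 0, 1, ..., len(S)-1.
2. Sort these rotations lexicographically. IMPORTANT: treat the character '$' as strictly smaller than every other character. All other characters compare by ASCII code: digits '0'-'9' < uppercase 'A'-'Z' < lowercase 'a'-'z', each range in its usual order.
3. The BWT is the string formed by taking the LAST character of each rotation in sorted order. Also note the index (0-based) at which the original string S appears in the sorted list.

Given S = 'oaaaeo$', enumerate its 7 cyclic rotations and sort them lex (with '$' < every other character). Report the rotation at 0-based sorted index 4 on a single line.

All 7 rotations (rotation i = S[i:]+S[:i]):
  rot[0] = oaaaeo$
  rot[1] = aaaeo$o
  rot[2] = aaeo$oa
  rot[3] = aeo$oaa
  rot[4] = eo$oaaa
  rot[5] = o$oaaae
  rot[6] = $oaaaeo
Sorted (with $ < everything):
  sorted[0] = $oaaaeo
  sorted[1] = aaaeo$o
  sorted[2] = aaeo$oa
  sorted[3] = aeo$oaa
  sorted[4] = eo$oaaa
  sorted[5] = o$oaaae
  sorted[6] = oaaaeo$
sorted[4] = eo$oaaa

Answer: eo$oaaa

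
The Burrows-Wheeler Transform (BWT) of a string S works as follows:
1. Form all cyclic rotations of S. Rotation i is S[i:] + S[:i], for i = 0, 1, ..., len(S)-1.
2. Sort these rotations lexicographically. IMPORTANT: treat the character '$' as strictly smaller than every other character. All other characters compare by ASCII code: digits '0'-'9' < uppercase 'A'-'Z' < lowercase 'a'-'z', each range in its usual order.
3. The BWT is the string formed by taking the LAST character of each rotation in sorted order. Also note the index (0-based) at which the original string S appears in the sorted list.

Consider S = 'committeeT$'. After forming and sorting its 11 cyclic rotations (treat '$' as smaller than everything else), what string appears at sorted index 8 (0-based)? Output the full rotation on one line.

Answer: ommitteeT$c

Derivation:
All 11 rotations (rotation i = S[i:]+S[:i]):
  rot[0] = committeeT$
  rot[1] = ommitteeT$c
  rot[2] = mmitteeT$co
  rot[3] = mitteeT$com
  rot[4] = itteeT$comm
  rot[5] = tteeT$commi
  rot[6] = teeT$commit
  rot[7] = eeT$committ
  rot[8] = eT$committe
  rot[9] = T$committee
  rot[10] = $committeeT
Sorted (with $ < everything):
  sorted[0] = $committeeT
  sorted[1] = T$committee
  sorted[2] = committeeT$
  sorted[3] = eT$committe
  sorted[4] = eeT$committ
  sorted[5] = itteeT$comm
  sorted[6] = mitteeT$com
  sorted[7] = mmitteeT$co
  sorted[8] = ommitteeT$c
  sorted[9] = teeT$commit
  sorted[10] = tteeT$commi
sorted[8] = ommitteeT$c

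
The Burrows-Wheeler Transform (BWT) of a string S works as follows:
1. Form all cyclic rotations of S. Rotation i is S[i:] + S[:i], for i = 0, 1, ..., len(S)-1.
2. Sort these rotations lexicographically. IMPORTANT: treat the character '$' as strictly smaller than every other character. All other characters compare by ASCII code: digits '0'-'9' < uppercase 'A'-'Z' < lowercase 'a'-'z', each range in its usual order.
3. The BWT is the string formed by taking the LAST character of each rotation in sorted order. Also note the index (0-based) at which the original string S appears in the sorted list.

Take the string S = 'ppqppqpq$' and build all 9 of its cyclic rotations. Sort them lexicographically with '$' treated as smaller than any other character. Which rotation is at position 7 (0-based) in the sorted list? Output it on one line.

All 9 rotations (rotation i = S[i:]+S[:i]):
  rot[0] = ppqppqpq$
  rot[1] = pqppqpq$p
  rot[2] = qppqpq$pp
  rot[3] = ppqpq$ppq
  rot[4] = pqpq$ppqp
  rot[5] = qpq$ppqpp
  rot[6] = pq$ppqppq
  rot[7] = q$ppqppqp
  rot[8] = $ppqppqpq
Sorted (with $ < everything):
  sorted[0] = $ppqppqpq
  sorted[1] = ppqppqpq$
  sorted[2] = ppqpq$ppq
  sorted[3] = pq$ppqppq
  sorted[4] = pqppqpq$p
  sorted[5] = pqpq$ppqp
  sorted[6] = q$ppqppqp
  sorted[7] = qppqpq$pp
  sorted[8] = qpq$ppqpp
sorted[7] = qppqpq$pp

Answer: qppqpq$pp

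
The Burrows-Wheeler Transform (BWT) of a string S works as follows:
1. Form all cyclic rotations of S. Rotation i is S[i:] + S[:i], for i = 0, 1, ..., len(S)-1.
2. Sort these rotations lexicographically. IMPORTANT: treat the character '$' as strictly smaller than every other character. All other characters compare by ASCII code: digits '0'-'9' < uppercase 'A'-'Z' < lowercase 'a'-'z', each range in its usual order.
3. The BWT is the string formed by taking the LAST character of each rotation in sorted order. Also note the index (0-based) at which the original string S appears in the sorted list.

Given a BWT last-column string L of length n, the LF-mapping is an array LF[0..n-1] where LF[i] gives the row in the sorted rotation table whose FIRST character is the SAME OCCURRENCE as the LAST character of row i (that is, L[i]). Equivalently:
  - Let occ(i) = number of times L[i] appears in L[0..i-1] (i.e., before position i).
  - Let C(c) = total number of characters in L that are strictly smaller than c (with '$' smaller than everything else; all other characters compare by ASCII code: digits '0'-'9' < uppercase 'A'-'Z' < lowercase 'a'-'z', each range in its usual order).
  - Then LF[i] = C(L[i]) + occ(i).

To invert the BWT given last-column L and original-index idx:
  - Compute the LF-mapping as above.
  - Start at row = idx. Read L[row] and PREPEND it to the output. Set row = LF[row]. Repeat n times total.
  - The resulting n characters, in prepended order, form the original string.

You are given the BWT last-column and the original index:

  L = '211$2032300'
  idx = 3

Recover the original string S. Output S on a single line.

LF mapping: 6 4 5 0 7 1 9 8 10 2 3
Walk LF starting at row 3, prepending L[row]:
  step 1: row=3, L[3]='$', prepend. Next row=LF[3]=0
  step 2: row=0, L[0]='2', prepend. Next row=LF[0]=6
  step 3: row=6, L[6]='3', prepend. Next row=LF[6]=9
  step 4: row=9, L[9]='0', prepend. Next row=LF[9]=2
  step 5: row=2, L[2]='1', prepend. Next row=LF[2]=5
  step 6: row=5, L[5]='0', prepend. Next row=LF[5]=1
  step 7: row=1, L[1]='1', prepend. Next row=LF[1]=4
  step 8: row=4, L[4]='2', prepend. Next row=LF[4]=7
  step 9: row=7, L[7]='2', prepend. Next row=LF[7]=8
  step 10: row=8, L[8]='3', prepend. Next row=LF[8]=10
  step 11: row=10, L[10]='0', prepend. Next row=LF[10]=3
Reversed output: 0322101032$

Answer: 0322101032$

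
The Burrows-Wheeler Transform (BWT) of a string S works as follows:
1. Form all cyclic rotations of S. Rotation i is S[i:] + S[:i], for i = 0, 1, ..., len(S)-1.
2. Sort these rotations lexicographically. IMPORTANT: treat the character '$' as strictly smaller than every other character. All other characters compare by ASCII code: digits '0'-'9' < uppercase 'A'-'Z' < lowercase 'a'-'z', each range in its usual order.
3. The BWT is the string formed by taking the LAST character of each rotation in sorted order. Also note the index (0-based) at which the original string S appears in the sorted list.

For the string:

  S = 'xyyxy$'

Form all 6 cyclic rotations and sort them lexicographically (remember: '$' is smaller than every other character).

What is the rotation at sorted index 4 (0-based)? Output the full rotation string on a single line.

Answer: yxy$xy

Derivation:
All 6 rotations (rotation i = S[i:]+S[:i]):
  rot[0] = xyyxy$
  rot[1] = yyxy$x
  rot[2] = yxy$xy
  rot[3] = xy$xyy
  rot[4] = y$xyyx
  rot[5] = $xyyxy
Sorted (with $ < everything):
  sorted[0] = $xyyxy
  sorted[1] = xy$xyy
  sorted[2] = xyyxy$
  sorted[3] = y$xyyx
  sorted[4] = yxy$xy
  sorted[5] = yyxy$x
sorted[4] = yxy$xy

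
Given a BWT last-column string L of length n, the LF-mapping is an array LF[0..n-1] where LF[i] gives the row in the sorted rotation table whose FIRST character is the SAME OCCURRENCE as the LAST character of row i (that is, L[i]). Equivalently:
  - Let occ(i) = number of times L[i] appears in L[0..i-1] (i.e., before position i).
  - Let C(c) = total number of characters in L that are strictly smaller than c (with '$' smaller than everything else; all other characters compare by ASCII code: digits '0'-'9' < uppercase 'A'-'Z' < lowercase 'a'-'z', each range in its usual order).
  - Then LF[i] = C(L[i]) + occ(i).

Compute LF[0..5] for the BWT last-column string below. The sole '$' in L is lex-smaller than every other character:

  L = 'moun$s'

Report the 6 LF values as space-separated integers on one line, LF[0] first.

Char counts: '$':1, 'm':1, 'n':1, 'o':1, 's':1, 'u':1
C (first-col start): C('$')=0, C('m')=1, C('n')=2, C('o')=3, C('s')=4, C('u')=5
L[0]='m': occ=0, LF[0]=C('m')+0=1+0=1
L[1]='o': occ=0, LF[1]=C('o')+0=3+0=3
L[2]='u': occ=0, LF[2]=C('u')+0=5+0=5
L[3]='n': occ=0, LF[3]=C('n')+0=2+0=2
L[4]='$': occ=0, LF[4]=C('$')+0=0+0=0
L[5]='s': occ=0, LF[5]=C('s')+0=4+0=4

Answer: 1 3 5 2 0 4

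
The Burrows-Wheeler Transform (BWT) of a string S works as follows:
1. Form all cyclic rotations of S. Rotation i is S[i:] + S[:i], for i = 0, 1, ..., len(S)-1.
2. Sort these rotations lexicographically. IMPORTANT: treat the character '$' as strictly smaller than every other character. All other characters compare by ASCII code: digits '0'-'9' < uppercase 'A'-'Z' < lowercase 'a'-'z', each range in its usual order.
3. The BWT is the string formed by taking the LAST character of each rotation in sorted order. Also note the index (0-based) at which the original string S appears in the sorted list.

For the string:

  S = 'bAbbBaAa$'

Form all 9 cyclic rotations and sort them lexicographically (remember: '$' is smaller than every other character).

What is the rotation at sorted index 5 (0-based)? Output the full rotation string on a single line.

Answer: aAa$bAbbB

Derivation:
All 9 rotations (rotation i = S[i:]+S[:i]):
  rot[0] = bAbbBaAa$
  rot[1] = AbbBaAa$b
  rot[2] = bbBaAa$bA
  rot[3] = bBaAa$bAb
  rot[4] = BaAa$bAbb
  rot[5] = aAa$bAbbB
  rot[6] = Aa$bAbbBa
  rot[7] = a$bAbbBaA
  rot[8] = $bAbbBaAa
Sorted (with $ < everything):
  sorted[0] = $bAbbBaAa
  sorted[1] = Aa$bAbbBa
  sorted[2] = AbbBaAa$b
  sorted[3] = BaAa$bAbb
  sorted[4] = a$bAbbBaA
  sorted[5] = aAa$bAbbB
  sorted[6] = bAbbBaAa$
  sorted[7] = bBaAa$bAb
  sorted[8] = bbBaAa$bA
sorted[5] = aAa$bAbbB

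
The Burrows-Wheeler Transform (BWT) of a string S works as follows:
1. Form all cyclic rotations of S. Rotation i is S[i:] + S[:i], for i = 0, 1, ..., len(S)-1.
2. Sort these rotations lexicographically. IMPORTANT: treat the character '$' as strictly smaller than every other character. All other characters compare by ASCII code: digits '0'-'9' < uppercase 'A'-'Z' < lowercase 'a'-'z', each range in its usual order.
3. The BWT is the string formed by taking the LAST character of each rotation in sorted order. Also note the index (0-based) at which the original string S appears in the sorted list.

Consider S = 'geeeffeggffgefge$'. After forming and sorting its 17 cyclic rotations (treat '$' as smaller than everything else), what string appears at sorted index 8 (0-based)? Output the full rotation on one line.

Answer: ffeggffgefge$geee

Derivation:
All 17 rotations (rotation i = S[i:]+S[:i]):
  rot[0] = geeeffeggffgefge$
  rot[1] = eeeffeggffgefge$g
  rot[2] = eeffeggffgefge$ge
  rot[3] = effeggffgefge$gee
  rot[4] = ffeggffgefge$geee
  rot[5] = feggffgefge$geeef
  rot[6] = eggffgefge$geeeff
  rot[7] = ggffgefge$geeeffe
  rot[8] = gffgefge$geeeffeg
  rot[9] = ffgefge$geeeffegg
  rot[10] = fgefge$geeeffeggf
  rot[11] = gefge$geeeffeggff
  rot[12] = efge$geeeffeggffg
  rot[13] = fge$geeeffeggffge
  rot[14] = ge$geeeffeggffgef
  rot[15] = e$geeeffeggffgefg
  rot[16] = $geeeffeggffgefge
Sorted (with $ < everything):
  sorted[0] = $geeeffeggffgefge
  sorted[1] = e$geeeffeggffgefg
  sorted[2] = eeeffeggffgefge$g
  sorted[3] = eeffeggffgefge$ge
  sorted[4] = effeggffgefge$gee
  sorted[5] = efge$geeeffeggffg
  sorted[6] = eggffgefge$geeeff
  sorted[7] = feggffgefge$geeef
  sorted[8] = ffeggffgefge$geee
  sorted[9] = ffgefge$geeeffegg
  sorted[10] = fge$geeeffeggffge
  sorted[11] = fgefge$geeeffeggf
  sorted[12] = ge$geeeffeggffgef
  sorted[13] = geeeffeggffgefge$
  sorted[14] = gefge$geeeffeggff
  sorted[15] = gffgefge$geeeffeg
  sorted[16] = ggffgefge$geeeffe
sorted[8] = ffeggffgefge$geee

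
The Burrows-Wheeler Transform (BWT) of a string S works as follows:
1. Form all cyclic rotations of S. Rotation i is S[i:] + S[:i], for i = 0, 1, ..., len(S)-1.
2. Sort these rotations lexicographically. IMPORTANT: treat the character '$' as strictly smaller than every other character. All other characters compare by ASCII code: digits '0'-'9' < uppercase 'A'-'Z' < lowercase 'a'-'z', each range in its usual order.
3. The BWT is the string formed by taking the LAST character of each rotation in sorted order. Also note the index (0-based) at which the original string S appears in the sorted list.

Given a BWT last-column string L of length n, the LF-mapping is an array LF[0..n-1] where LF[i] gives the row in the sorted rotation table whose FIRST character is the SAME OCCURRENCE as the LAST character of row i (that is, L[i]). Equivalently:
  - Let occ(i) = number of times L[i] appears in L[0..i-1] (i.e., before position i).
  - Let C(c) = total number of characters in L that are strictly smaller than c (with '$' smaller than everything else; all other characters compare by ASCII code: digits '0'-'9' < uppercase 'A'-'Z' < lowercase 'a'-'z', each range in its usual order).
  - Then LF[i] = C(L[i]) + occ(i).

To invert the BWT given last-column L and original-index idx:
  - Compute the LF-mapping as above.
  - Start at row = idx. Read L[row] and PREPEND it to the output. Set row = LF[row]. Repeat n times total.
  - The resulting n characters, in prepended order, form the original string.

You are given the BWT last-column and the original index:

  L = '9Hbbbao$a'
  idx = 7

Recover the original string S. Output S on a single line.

LF mapping: 1 2 5 6 7 3 8 0 4
Walk LF starting at row 7, prepending L[row]:
  step 1: row=7, L[7]='$', prepend. Next row=LF[7]=0
  step 2: row=0, L[0]='9', prepend. Next row=LF[0]=1
  step 3: row=1, L[1]='H', prepend. Next row=LF[1]=2
  step 4: row=2, L[2]='b', prepend. Next row=LF[2]=5
  step 5: row=5, L[5]='a', prepend. Next row=LF[5]=3
  step 6: row=3, L[3]='b', prepend. Next row=LF[3]=6
  step 7: row=6, L[6]='o', prepend. Next row=LF[6]=8
  step 8: row=8, L[8]='a', prepend. Next row=LF[8]=4
  step 9: row=4, L[4]='b', prepend. Next row=LF[4]=7
Reversed output: baobabH9$

Answer: baobabH9$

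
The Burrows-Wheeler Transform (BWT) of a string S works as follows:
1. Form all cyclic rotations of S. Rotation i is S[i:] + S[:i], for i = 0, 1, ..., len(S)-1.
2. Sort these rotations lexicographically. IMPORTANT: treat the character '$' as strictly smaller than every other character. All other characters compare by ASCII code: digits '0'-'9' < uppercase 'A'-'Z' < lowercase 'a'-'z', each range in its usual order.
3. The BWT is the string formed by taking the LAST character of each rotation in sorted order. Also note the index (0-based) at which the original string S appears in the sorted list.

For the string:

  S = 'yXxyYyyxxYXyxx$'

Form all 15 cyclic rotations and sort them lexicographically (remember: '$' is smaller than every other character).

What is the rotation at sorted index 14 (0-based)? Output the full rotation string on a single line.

Answer: yyxxYXyxx$yXxyY

Derivation:
All 15 rotations (rotation i = S[i:]+S[:i]):
  rot[0] = yXxyYyyxxYXyxx$
  rot[1] = XxyYyyxxYXyxx$y
  rot[2] = xyYyyxxYXyxx$yX
  rot[3] = yYyyxxYXyxx$yXx
  rot[4] = YyyxxYXyxx$yXxy
  rot[5] = yyxxYXyxx$yXxyY
  rot[6] = yxxYXyxx$yXxyYy
  rot[7] = xxYXyxx$yXxyYyy
  rot[8] = xYXyxx$yXxyYyyx
  rot[9] = YXyxx$yXxyYyyxx
  rot[10] = Xyxx$yXxyYyyxxY
  rot[11] = yxx$yXxyYyyxxYX
  rot[12] = xx$yXxyYyyxxYXy
  rot[13] = x$yXxyYyyxxYXyx
  rot[14] = $yXxyYyyxxYXyxx
Sorted (with $ < everything):
  sorted[0] = $yXxyYyyxxYXyxx
  sorted[1] = XxyYyyxxYXyxx$y
  sorted[2] = Xyxx$yXxyYyyxxY
  sorted[3] = YXyxx$yXxyYyyxx
  sorted[4] = YyyxxYXyxx$yXxy
  sorted[5] = x$yXxyYyyxxYXyx
  sorted[6] = xYXyxx$yXxyYyyx
  sorted[7] = xx$yXxyYyyxxYXy
  sorted[8] = xxYXyxx$yXxyYyy
  sorted[9] = xyYyyxxYXyxx$yX
  sorted[10] = yXxyYyyxxYXyxx$
  sorted[11] = yYyyxxYXyxx$yXx
  sorted[12] = yxx$yXxyYyyxxYX
  sorted[13] = yxxYXyxx$yXxyYy
  sorted[14] = yyxxYXyxx$yXxyY
sorted[14] = yyxxYXyxx$yXxyY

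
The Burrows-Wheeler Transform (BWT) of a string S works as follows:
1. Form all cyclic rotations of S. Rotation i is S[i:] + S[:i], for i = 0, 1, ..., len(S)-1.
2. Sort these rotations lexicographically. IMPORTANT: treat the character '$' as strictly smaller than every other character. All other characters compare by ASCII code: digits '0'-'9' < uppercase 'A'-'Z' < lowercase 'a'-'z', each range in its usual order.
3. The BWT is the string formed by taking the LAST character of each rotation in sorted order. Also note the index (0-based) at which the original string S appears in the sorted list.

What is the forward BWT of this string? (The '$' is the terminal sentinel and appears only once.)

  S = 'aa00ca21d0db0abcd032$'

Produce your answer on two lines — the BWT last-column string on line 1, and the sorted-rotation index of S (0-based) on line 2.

All 21 rotations (rotation i = S[i:]+S[:i]):
  rot[0] = aa00ca21d0db0abcd032$
  rot[1] = a00ca21d0db0abcd032$a
  rot[2] = 00ca21d0db0abcd032$aa
  rot[3] = 0ca21d0db0abcd032$aa0
  rot[4] = ca21d0db0abcd032$aa00
  rot[5] = a21d0db0abcd032$aa00c
  rot[6] = 21d0db0abcd032$aa00ca
  rot[7] = 1d0db0abcd032$aa00ca2
  rot[8] = d0db0abcd032$aa00ca21
  rot[9] = 0db0abcd032$aa00ca21d
  rot[10] = db0abcd032$aa00ca21d0
  rot[11] = b0abcd032$aa00ca21d0d
  rot[12] = 0abcd032$aa00ca21d0db
  rot[13] = abcd032$aa00ca21d0db0
  rot[14] = bcd032$aa00ca21d0db0a
  rot[15] = cd032$aa00ca21d0db0ab
  rot[16] = d032$aa00ca21d0db0abc
  rot[17] = 032$aa00ca21d0db0abcd
  rot[18] = 32$aa00ca21d0db0abcd0
  rot[19] = 2$aa00ca21d0db0abcd03
  rot[20] = $aa00ca21d0db0abcd032
Sorted (with $ < everything):
  sorted[0] = $aa00ca21d0db0abcd032  (last char: '2')
  sorted[1] = 00ca21d0db0abcd032$aa  (last char: 'a')
  sorted[2] = 032$aa00ca21d0db0abcd  (last char: 'd')
  sorted[3] = 0abcd032$aa00ca21d0db  (last char: 'b')
  sorted[4] = 0ca21d0db0abcd032$aa0  (last char: '0')
  sorted[5] = 0db0abcd032$aa00ca21d  (last char: 'd')
  sorted[6] = 1d0db0abcd032$aa00ca2  (last char: '2')
  sorted[7] = 2$aa00ca21d0db0abcd03  (last char: '3')
  sorted[8] = 21d0db0abcd032$aa00ca  (last char: 'a')
  sorted[9] = 32$aa00ca21d0db0abcd0  (last char: '0')
  sorted[10] = a00ca21d0db0abcd032$a  (last char: 'a')
  sorted[11] = a21d0db0abcd032$aa00c  (last char: 'c')
  sorted[12] = aa00ca21d0db0abcd032$  (last char: '$')
  sorted[13] = abcd032$aa00ca21d0db0  (last char: '0')
  sorted[14] = b0abcd032$aa00ca21d0d  (last char: 'd')
  sorted[15] = bcd032$aa00ca21d0db0a  (last char: 'a')
  sorted[16] = ca21d0db0abcd032$aa00  (last char: '0')
  sorted[17] = cd032$aa00ca21d0db0ab  (last char: 'b')
  sorted[18] = d032$aa00ca21d0db0abc  (last char: 'c')
  sorted[19] = d0db0abcd032$aa00ca21  (last char: '1')
  sorted[20] = db0abcd032$aa00ca21d0  (last char: '0')
Last column: 2adb0d23a0ac$0da0bc10
Original string S is at sorted index 12

Answer: 2adb0d23a0ac$0da0bc10
12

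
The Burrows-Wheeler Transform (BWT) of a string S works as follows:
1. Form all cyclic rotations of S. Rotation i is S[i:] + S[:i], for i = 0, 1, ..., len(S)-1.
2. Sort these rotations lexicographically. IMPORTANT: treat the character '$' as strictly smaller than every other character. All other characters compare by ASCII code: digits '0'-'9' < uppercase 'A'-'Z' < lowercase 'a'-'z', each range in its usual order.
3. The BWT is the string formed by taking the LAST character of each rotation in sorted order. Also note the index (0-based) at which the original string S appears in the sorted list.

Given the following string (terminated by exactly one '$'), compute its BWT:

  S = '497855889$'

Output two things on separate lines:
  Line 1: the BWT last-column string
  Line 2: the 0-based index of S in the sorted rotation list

Answer: 9$85975884
1

Derivation:
All 10 rotations (rotation i = S[i:]+S[:i]):
  rot[0] = 497855889$
  rot[1] = 97855889$4
  rot[2] = 7855889$49
  rot[3] = 855889$497
  rot[4] = 55889$4978
  rot[5] = 5889$49785
  rot[6] = 889$497855
  rot[7] = 89$4978558
  rot[8] = 9$49785588
  rot[9] = $497855889
Sorted (with $ < everything):
  sorted[0] = $497855889  (last char: '9')
  sorted[1] = 497855889$  (last char: '$')
  sorted[2] = 55889$4978  (last char: '8')
  sorted[3] = 5889$49785  (last char: '5')
  sorted[4] = 7855889$49  (last char: '9')
  sorted[5] = 855889$497  (last char: '7')
  sorted[6] = 889$497855  (last char: '5')
  sorted[7] = 89$4978558  (last char: '8')
  sorted[8] = 9$49785588  (last char: '8')
  sorted[9] = 97855889$4  (last char: '4')
Last column: 9$85975884
Original string S is at sorted index 1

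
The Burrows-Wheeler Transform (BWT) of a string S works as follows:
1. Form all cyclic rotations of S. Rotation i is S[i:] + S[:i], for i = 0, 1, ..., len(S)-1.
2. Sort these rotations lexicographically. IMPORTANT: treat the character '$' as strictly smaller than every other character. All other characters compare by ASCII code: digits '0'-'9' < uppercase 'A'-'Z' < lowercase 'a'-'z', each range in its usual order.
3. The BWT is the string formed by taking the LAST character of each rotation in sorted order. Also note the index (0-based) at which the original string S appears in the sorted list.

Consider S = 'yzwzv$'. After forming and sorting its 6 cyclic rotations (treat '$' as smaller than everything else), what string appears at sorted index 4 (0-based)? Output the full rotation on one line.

All 6 rotations (rotation i = S[i:]+S[:i]):
  rot[0] = yzwzv$
  rot[1] = zwzv$y
  rot[2] = wzv$yz
  rot[3] = zv$yzw
  rot[4] = v$yzwz
  rot[5] = $yzwzv
Sorted (with $ < everything):
  sorted[0] = $yzwzv
  sorted[1] = v$yzwz
  sorted[2] = wzv$yz
  sorted[3] = yzwzv$
  sorted[4] = zv$yzw
  sorted[5] = zwzv$y
sorted[4] = zv$yzw

Answer: zv$yzw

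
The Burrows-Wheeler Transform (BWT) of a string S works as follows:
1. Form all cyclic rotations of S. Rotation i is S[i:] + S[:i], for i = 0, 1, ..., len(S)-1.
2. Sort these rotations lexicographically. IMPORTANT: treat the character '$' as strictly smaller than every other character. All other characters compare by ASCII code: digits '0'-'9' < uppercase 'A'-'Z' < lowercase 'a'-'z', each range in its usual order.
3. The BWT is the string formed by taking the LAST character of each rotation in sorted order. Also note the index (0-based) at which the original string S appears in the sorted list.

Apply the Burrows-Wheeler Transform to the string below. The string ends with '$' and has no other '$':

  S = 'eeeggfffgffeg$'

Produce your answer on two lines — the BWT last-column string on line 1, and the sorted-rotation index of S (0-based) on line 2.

Answer: g$efefggffefge
1

Derivation:
All 14 rotations (rotation i = S[i:]+S[:i]):
  rot[0] = eeeggfffgffeg$
  rot[1] = eeggfffgffeg$e
  rot[2] = eggfffgffeg$ee
  rot[3] = ggfffgffeg$eee
  rot[4] = gfffgffeg$eeeg
  rot[5] = fffgffeg$eeegg
  rot[6] = ffgffeg$eeeggf
  rot[7] = fgffeg$eeeggff
  rot[8] = gffeg$eeeggfff
  rot[9] = ffeg$eeeggfffg
  rot[10] = feg$eeeggfffgf
  rot[11] = eg$eeeggfffgff
  rot[12] = g$eeeggfffgffe
  rot[13] = $eeeggfffgffeg
Sorted (with $ < everything):
  sorted[0] = $eeeggfffgffeg  (last char: 'g')
  sorted[1] = eeeggfffgffeg$  (last char: '$')
  sorted[2] = eeggfffgffeg$e  (last char: 'e')
  sorted[3] = eg$eeeggfffgff  (last char: 'f')
  sorted[4] = eggfffgffeg$ee  (last char: 'e')
  sorted[5] = feg$eeeggfffgf  (last char: 'f')
  sorted[6] = ffeg$eeeggfffg  (last char: 'g')
  sorted[7] = fffgffeg$eeegg  (last char: 'g')
  sorted[8] = ffgffeg$eeeggf  (last char: 'f')
  sorted[9] = fgffeg$eeeggff  (last char: 'f')
  sorted[10] = g$eeeggfffgffe  (last char: 'e')
  sorted[11] = gffeg$eeeggfff  (last char: 'f')
  sorted[12] = gfffgffeg$eeeg  (last char: 'g')
  sorted[13] = ggfffgffeg$eee  (last char: 'e')
Last column: g$efefggffefge
Original string S is at sorted index 1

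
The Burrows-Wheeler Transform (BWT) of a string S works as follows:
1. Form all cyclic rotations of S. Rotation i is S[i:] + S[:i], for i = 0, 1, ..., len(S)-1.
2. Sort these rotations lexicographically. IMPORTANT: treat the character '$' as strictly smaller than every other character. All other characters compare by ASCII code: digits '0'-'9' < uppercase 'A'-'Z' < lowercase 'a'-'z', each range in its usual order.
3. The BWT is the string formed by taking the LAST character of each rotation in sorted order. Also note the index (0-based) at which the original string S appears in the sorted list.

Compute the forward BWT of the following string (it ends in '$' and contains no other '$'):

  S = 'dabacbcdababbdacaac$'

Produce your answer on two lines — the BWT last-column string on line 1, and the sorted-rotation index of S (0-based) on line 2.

Answer: ccddbadbaaacbaaabc$b
18

Derivation:
All 20 rotations (rotation i = S[i:]+S[:i]):
  rot[0] = dabacbcdababbdacaac$
  rot[1] = abacbcdababbdacaac$d
  rot[2] = bacbcdababbdacaac$da
  rot[3] = acbcdababbdacaac$dab
  rot[4] = cbcdababbdacaac$daba
  rot[5] = bcdababbdacaac$dabac
  rot[6] = cdababbdacaac$dabacb
  rot[7] = dababbdacaac$dabacbc
  rot[8] = ababbdacaac$dabacbcd
  rot[9] = babbdacaac$dabacbcda
  rot[10] = abbdacaac$dabacbcdab
  rot[11] = bbdacaac$dabacbcdaba
  rot[12] = bdacaac$dabacbcdabab
  rot[13] = dacaac$dabacbcdababb
  rot[14] = acaac$dabacbcdababbd
  rot[15] = caac$dabacbcdababbda
  rot[16] = aac$dabacbcdababbdac
  rot[17] = ac$dabacbcdababbdaca
  rot[18] = c$dabacbcdababbdacaa
  rot[19] = $dabacbcdababbdacaac
Sorted (with $ < everything):
  sorted[0] = $dabacbcdababbdacaac  (last char: 'c')
  sorted[1] = aac$dabacbcdababbdac  (last char: 'c')
  sorted[2] = ababbdacaac$dabacbcd  (last char: 'd')
  sorted[3] = abacbcdababbdacaac$d  (last char: 'd')
  sorted[4] = abbdacaac$dabacbcdab  (last char: 'b')
  sorted[5] = ac$dabacbcdababbdaca  (last char: 'a')
  sorted[6] = acaac$dabacbcdababbd  (last char: 'd')
  sorted[7] = acbcdababbdacaac$dab  (last char: 'b')
  sorted[8] = babbdacaac$dabacbcda  (last char: 'a')
  sorted[9] = bacbcdababbdacaac$da  (last char: 'a')
  sorted[10] = bbdacaac$dabacbcdaba  (last char: 'a')
  sorted[11] = bcdababbdacaac$dabac  (last char: 'c')
  sorted[12] = bdacaac$dabacbcdabab  (last char: 'b')
  sorted[13] = c$dabacbcdababbdacaa  (last char: 'a')
  sorted[14] = caac$dabacbcdababbda  (last char: 'a')
  sorted[15] = cbcdababbdacaac$daba  (last char: 'a')
  sorted[16] = cdababbdacaac$dabacb  (last char: 'b')
  sorted[17] = dababbdacaac$dabacbc  (last char: 'c')
  sorted[18] = dabacbcdababbdacaac$  (last char: '$')
  sorted[19] = dacaac$dabacbcdababb  (last char: 'b')
Last column: ccddbadbaaacbaaabc$b
Original string S is at sorted index 18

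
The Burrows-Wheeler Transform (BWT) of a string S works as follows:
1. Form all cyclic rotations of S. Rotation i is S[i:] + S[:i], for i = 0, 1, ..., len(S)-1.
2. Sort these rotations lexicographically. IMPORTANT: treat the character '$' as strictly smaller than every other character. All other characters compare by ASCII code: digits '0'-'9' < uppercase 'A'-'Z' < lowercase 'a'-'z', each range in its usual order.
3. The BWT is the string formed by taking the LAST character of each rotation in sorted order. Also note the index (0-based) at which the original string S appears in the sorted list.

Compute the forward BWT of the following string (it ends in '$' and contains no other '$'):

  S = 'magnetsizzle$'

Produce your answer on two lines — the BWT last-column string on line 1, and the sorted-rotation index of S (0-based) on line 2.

All 13 rotations (rotation i = S[i:]+S[:i]):
  rot[0] = magnetsizzle$
  rot[1] = agnetsizzle$m
  rot[2] = gnetsizzle$ma
  rot[3] = netsizzle$mag
  rot[4] = etsizzle$magn
  rot[5] = tsizzle$magne
  rot[6] = sizzle$magnet
  rot[7] = izzle$magnets
  rot[8] = zzle$magnetsi
  rot[9] = zle$magnetsiz
  rot[10] = le$magnetsizz
  rot[11] = e$magnetsizzl
  rot[12] = $magnetsizzle
Sorted (with $ < everything):
  sorted[0] = $magnetsizzle  (last char: 'e')
  sorted[1] = agnetsizzle$m  (last char: 'm')
  sorted[2] = e$magnetsizzl  (last char: 'l')
  sorted[3] = etsizzle$magn  (last char: 'n')
  sorted[4] = gnetsizzle$ma  (last char: 'a')
  sorted[5] = izzle$magnets  (last char: 's')
  sorted[6] = le$magnetsizz  (last char: 'z')
  sorted[7] = magnetsizzle$  (last char: '$')
  sorted[8] = netsizzle$mag  (last char: 'g')
  sorted[9] = sizzle$magnet  (last char: 't')
  sorted[10] = tsizzle$magne  (last char: 'e')
  sorted[11] = zle$magnetsiz  (last char: 'z')
  sorted[12] = zzle$magnetsi  (last char: 'i')
Last column: emlnasz$gtezi
Original string S is at sorted index 7

Answer: emlnasz$gtezi
7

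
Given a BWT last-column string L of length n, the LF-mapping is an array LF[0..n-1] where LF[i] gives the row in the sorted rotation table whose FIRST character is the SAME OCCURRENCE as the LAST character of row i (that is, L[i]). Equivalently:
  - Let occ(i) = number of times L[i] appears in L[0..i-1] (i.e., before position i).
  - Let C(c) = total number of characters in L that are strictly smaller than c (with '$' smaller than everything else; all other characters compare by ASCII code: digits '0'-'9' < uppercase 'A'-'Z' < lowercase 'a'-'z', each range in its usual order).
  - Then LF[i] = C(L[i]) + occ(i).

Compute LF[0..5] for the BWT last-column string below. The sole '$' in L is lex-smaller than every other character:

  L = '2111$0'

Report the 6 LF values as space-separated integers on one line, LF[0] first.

Answer: 5 2 3 4 0 1

Derivation:
Char counts: '$':1, '0':1, '1':3, '2':1
C (first-col start): C('$')=0, C('0')=1, C('1')=2, C('2')=5
L[0]='2': occ=0, LF[0]=C('2')+0=5+0=5
L[1]='1': occ=0, LF[1]=C('1')+0=2+0=2
L[2]='1': occ=1, LF[2]=C('1')+1=2+1=3
L[3]='1': occ=2, LF[3]=C('1')+2=2+2=4
L[4]='$': occ=0, LF[4]=C('$')+0=0+0=0
L[5]='0': occ=0, LF[5]=C('0')+0=1+0=1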